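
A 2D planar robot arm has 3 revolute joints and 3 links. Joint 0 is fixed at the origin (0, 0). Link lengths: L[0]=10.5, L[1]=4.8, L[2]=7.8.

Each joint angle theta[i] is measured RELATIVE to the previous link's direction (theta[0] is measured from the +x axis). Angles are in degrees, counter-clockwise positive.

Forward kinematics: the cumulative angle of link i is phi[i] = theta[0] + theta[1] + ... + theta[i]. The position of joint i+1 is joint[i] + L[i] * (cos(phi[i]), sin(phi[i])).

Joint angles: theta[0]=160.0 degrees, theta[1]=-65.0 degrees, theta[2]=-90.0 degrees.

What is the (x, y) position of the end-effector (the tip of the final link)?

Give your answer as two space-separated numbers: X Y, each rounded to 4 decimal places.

Answer: -2.5148 9.0528

Derivation:
joint[0] = (0.0000, 0.0000)  (base)
link 0: phi[0] = 160 = 160 deg
  cos(160 deg) = -0.9397, sin(160 deg) = 0.3420
  joint[1] = (0.0000, 0.0000) + 10.5 * (-0.9397, 0.3420) = (0.0000 + -9.8668, 0.0000 + 3.5912) = (-9.8668, 3.5912)
link 1: phi[1] = 160 + -65 = 95 deg
  cos(95 deg) = -0.0872, sin(95 deg) = 0.9962
  joint[2] = (-9.8668, 3.5912) + 4.8 * (-0.0872, 0.9962) = (-9.8668 + -0.4183, 3.5912 + 4.7817) = (-10.2851, 8.3729)
link 2: phi[2] = 160 + -65 + -90 = 5 deg
  cos(5 deg) = 0.9962, sin(5 deg) = 0.0872
  joint[3] = (-10.2851, 8.3729) + 7.8 * (0.9962, 0.0872) = (-10.2851 + 7.7703, 8.3729 + 0.6798) = (-2.5148, 9.0528)
End effector: (-2.5148, 9.0528)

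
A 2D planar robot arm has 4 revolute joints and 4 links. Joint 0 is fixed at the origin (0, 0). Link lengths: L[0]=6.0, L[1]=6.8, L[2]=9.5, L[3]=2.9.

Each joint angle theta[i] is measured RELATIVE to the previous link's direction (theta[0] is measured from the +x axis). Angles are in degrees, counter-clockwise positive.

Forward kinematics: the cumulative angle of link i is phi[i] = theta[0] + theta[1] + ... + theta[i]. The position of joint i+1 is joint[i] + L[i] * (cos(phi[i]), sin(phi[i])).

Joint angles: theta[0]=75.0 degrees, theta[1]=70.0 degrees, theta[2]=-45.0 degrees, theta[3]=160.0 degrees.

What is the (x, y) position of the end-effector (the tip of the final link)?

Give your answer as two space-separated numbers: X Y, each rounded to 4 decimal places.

joint[0] = (0.0000, 0.0000)  (base)
link 0: phi[0] = 75 = 75 deg
  cos(75 deg) = 0.2588, sin(75 deg) = 0.9659
  joint[1] = (0.0000, 0.0000) + 6 * (0.2588, 0.9659) = (0.0000 + 1.5529, 0.0000 + 5.7956) = (1.5529, 5.7956)
link 1: phi[1] = 75 + 70 = 145 deg
  cos(145 deg) = -0.8192, sin(145 deg) = 0.5736
  joint[2] = (1.5529, 5.7956) + 6.8 * (-0.8192, 0.5736) = (1.5529 + -5.5702, 5.7956 + 3.9003) = (-4.0173, 9.6959)
link 2: phi[2] = 75 + 70 + -45 = 100 deg
  cos(100 deg) = -0.1736, sin(100 deg) = 0.9848
  joint[3] = (-4.0173, 9.6959) + 9.5 * (-0.1736, 0.9848) = (-4.0173 + -1.6497, 9.6959 + 9.3557) = (-5.6670, 19.0515)
link 3: phi[3] = 75 + 70 + -45 + 160 = 260 deg
  cos(260 deg) = -0.1736, sin(260 deg) = -0.9848
  joint[4] = (-5.6670, 19.0515) + 2.9 * (-0.1736, -0.9848) = (-5.6670 + -0.5036, 19.0515 + -2.8559) = (-6.1706, 16.1956)
End effector: (-6.1706, 16.1956)

Answer: -6.1706 16.1956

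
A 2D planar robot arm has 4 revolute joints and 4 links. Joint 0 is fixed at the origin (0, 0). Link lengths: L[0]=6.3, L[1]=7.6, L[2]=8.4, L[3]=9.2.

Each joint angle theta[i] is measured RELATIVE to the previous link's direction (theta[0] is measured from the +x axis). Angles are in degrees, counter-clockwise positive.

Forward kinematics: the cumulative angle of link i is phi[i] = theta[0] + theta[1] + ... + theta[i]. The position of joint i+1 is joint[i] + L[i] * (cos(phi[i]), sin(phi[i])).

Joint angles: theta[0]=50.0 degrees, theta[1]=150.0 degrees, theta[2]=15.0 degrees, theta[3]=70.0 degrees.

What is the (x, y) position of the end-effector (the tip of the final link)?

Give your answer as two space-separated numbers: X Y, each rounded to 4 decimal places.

joint[0] = (0.0000, 0.0000)  (base)
link 0: phi[0] = 50 = 50 deg
  cos(50 deg) = 0.6428, sin(50 deg) = 0.7660
  joint[1] = (0.0000, 0.0000) + 6.3 * (0.6428, 0.7660) = (0.0000 + 4.0496, 0.0000 + 4.8261) = (4.0496, 4.8261)
link 1: phi[1] = 50 + 150 = 200 deg
  cos(200 deg) = -0.9397, sin(200 deg) = -0.3420
  joint[2] = (4.0496, 4.8261) + 7.6 * (-0.9397, -0.3420) = (4.0496 + -7.1417, 4.8261 + -2.5994) = (-3.0921, 2.2267)
link 2: phi[2] = 50 + 150 + 15 = 215 deg
  cos(215 deg) = -0.8192, sin(215 deg) = -0.5736
  joint[3] = (-3.0921, 2.2267) + 8.4 * (-0.8192, -0.5736) = (-3.0921 + -6.8809, 2.2267 + -4.8180) = (-9.9730, -2.5913)
link 3: phi[3] = 50 + 150 + 15 + 70 = 285 deg
  cos(285 deg) = 0.2588, sin(285 deg) = -0.9659
  joint[4] = (-9.9730, -2.5913) + 9.2 * (0.2588, -0.9659) = (-9.9730 + 2.3811, -2.5913 + -8.8865) = (-7.5918, -11.4778)
End effector: (-7.5918, -11.4778)

Answer: -7.5918 -11.4778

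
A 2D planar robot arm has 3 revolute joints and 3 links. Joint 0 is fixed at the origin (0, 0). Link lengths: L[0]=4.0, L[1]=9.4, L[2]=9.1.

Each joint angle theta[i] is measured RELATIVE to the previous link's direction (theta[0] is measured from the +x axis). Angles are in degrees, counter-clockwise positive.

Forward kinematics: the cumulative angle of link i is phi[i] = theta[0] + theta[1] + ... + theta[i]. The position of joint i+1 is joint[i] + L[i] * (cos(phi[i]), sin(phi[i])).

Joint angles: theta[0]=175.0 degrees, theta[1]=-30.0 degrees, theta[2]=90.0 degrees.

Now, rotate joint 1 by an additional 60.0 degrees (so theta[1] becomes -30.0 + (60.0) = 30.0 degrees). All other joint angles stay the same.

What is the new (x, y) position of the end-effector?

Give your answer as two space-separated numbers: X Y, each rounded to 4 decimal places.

Answer: -8.6582 -11.8714

Derivation:
joint[0] = (0.0000, 0.0000)  (base)
link 0: phi[0] = 175 = 175 deg
  cos(175 deg) = -0.9962, sin(175 deg) = 0.0872
  joint[1] = (0.0000, 0.0000) + 4 * (-0.9962, 0.0872) = (0.0000 + -3.9848, 0.0000 + 0.3486) = (-3.9848, 0.3486)
link 1: phi[1] = 175 + 30 = 205 deg
  cos(205 deg) = -0.9063, sin(205 deg) = -0.4226
  joint[2] = (-3.9848, 0.3486) + 9.4 * (-0.9063, -0.4226) = (-3.9848 + -8.5193, 0.3486 + -3.9726) = (-12.5041, -3.6240)
link 2: phi[2] = 175 + 30 + 90 = 295 deg
  cos(295 deg) = 0.4226, sin(295 deg) = -0.9063
  joint[3] = (-12.5041, -3.6240) + 9.1 * (0.4226, -0.9063) = (-12.5041 + 3.8458, -3.6240 + -8.2474) = (-8.6582, -11.8714)
End effector: (-8.6582, -11.8714)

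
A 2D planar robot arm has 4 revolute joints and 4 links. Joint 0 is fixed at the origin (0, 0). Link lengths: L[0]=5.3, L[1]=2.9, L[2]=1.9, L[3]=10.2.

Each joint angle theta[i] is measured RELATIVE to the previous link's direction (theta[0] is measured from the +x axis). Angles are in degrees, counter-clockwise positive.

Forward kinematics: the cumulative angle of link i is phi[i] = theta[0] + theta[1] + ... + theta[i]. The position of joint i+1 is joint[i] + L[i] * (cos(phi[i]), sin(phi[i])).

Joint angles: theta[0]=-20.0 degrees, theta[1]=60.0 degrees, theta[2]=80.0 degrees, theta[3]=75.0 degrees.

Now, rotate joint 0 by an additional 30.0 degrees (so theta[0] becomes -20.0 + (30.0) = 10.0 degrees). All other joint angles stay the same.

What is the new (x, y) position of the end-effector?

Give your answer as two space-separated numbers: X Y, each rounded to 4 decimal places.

Answer: -2.6466 -2.6170

Derivation:
joint[0] = (0.0000, 0.0000)  (base)
link 0: phi[0] = 10 = 10 deg
  cos(10 deg) = 0.9848, sin(10 deg) = 0.1736
  joint[1] = (0.0000, 0.0000) + 5.3 * (0.9848, 0.1736) = (0.0000 + 5.2195, 0.0000 + 0.9203) = (5.2195, 0.9203)
link 1: phi[1] = 10 + 60 = 70 deg
  cos(70 deg) = 0.3420, sin(70 deg) = 0.9397
  joint[2] = (5.2195, 0.9203) + 2.9 * (0.3420, 0.9397) = (5.2195 + 0.9919, 0.9203 + 2.7251) = (6.2113, 3.6454)
link 2: phi[2] = 10 + 60 + 80 = 150 deg
  cos(150 deg) = -0.8660, sin(150 deg) = 0.5000
  joint[3] = (6.2113, 3.6454) + 1.9 * (-0.8660, 0.5000) = (6.2113 + -1.6454, 3.6454 + 0.9500) = (4.5659, 4.5954)
link 3: phi[3] = 10 + 60 + 80 + 75 = 225 deg
  cos(225 deg) = -0.7071, sin(225 deg) = -0.7071
  joint[4] = (4.5659, 4.5954) + 10.2 * (-0.7071, -0.7071) = (4.5659 + -7.2125, 4.5954 + -7.2125) = (-2.6466, -2.6170)
End effector: (-2.6466, -2.6170)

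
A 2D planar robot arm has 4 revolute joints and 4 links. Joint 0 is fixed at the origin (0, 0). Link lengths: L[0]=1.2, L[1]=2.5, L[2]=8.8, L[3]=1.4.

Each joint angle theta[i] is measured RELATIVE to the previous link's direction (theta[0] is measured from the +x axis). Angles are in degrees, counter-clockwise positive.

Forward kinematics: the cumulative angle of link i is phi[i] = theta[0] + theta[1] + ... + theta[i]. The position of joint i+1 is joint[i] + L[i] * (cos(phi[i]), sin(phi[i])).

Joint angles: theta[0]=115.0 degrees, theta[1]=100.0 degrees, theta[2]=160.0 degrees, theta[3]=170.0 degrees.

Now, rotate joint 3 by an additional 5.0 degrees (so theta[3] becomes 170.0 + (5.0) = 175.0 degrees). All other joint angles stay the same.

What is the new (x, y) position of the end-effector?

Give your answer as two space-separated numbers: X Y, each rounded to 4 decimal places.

joint[0] = (0.0000, 0.0000)  (base)
link 0: phi[0] = 115 = 115 deg
  cos(115 deg) = -0.4226, sin(115 deg) = 0.9063
  joint[1] = (0.0000, 0.0000) + 1.2 * (-0.4226, 0.9063) = (0.0000 + -0.5071, 0.0000 + 1.0876) = (-0.5071, 1.0876)
link 1: phi[1] = 115 + 100 = 215 deg
  cos(215 deg) = -0.8192, sin(215 deg) = -0.5736
  joint[2] = (-0.5071, 1.0876) + 2.5 * (-0.8192, -0.5736) = (-0.5071 + -2.0479, 1.0876 + -1.4339) = (-2.5550, -0.3464)
link 2: phi[2] = 115 + 100 + 160 = 375 deg
  cos(375 deg) = 0.9659, sin(375 deg) = 0.2588
  joint[3] = (-2.5550, -0.3464) + 8.8 * (0.9659, 0.2588) = (-2.5550 + 8.5001, -0.3464 + 2.2776) = (5.9451, 1.9312)
link 3: phi[3] = 115 + 100 + 160 + 175 = 550 deg
  cos(550 deg) = -0.9848, sin(550 deg) = -0.1736
  joint[4] = (5.9451, 1.9312) + 1.4 * (-0.9848, -0.1736) = (5.9451 + -1.3787, 1.9312 + -0.2431) = (4.5664, 1.6881)
End effector: (4.5664, 1.6881)

Answer: 4.5664 1.6881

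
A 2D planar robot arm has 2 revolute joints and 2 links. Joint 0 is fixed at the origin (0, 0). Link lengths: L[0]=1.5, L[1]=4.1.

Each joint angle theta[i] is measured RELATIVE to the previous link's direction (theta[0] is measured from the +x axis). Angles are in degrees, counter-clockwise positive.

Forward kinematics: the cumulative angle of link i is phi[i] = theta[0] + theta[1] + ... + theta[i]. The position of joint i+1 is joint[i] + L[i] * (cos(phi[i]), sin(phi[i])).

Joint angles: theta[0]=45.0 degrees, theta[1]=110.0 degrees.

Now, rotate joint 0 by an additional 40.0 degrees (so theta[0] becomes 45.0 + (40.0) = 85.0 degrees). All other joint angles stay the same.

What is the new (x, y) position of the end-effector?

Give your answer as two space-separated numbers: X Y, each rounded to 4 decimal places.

Answer: -3.8296 0.4331

Derivation:
joint[0] = (0.0000, 0.0000)  (base)
link 0: phi[0] = 85 = 85 deg
  cos(85 deg) = 0.0872, sin(85 deg) = 0.9962
  joint[1] = (0.0000, 0.0000) + 1.5 * (0.0872, 0.9962) = (0.0000 + 0.1307, 0.0000 + 1.4943) = (0.1307, 1.4943)
link 1: phi[1] = 85 + 110 = 195 deg
  cos(195 deg) = -0.9659, sin(195 deg) = -0.2588
  joint[2] = (0.1307, 1.4943) + 4.1 * (-0.9659, -0.2588) = (0.1307 + -3.9603, 1.4943 + -1.0612) = (-3.8296, 0.4331)
End effector: (-3.8296, 0.4331)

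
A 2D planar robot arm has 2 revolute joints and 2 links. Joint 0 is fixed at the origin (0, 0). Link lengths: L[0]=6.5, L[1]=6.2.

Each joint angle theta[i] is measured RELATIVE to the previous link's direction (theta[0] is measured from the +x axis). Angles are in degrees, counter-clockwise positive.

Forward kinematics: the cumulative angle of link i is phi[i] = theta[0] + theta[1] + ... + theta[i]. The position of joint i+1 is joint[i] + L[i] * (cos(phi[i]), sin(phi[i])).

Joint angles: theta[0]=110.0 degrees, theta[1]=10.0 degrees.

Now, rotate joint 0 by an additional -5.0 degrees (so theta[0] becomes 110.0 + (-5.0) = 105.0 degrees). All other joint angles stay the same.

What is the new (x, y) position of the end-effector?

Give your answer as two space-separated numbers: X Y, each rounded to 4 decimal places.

joint[0] = (0.0000, 0.0000)  (base)
link 0: phi[0] = 105 = 105 deg
  cos(105 deg) = -0.2588, sin(105 deg) = 0.9659
  joint[1] = (0.0000, 0.0000) + 6.5 * (-0.2588, 0.9659) = (0.0000 + -1.6823, 0.0000 + 6.2785) = (-1.6823, 6.2785)
link 1: phi[1] = 105 + 10 = 115 deg
  cos(115 deg) = -0.4226, sin(115 deg) = 0.9063
  joint[2] = (-1.6823, 6.2785) + 6.2 * (-0.4226, 0.9063) = (-1.6823 + -2.6202, 6.2785 + 5.6191) = (-4.3026, 11.8976)
End effector: (-4.3026, 11.8976)

Answer: -4.3026 11.8976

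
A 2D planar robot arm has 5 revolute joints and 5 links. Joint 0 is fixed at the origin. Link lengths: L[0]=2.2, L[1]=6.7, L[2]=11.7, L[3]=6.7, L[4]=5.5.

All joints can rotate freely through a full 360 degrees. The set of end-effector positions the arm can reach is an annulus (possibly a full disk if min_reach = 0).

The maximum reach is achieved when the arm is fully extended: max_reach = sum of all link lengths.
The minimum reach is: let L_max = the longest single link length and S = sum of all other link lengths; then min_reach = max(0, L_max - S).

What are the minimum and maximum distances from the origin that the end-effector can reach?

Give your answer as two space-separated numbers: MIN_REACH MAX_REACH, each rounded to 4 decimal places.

Answer: 0.0000 32.8000

Derivation:
Link lengths: [2.2, 6.7, 11.7, 6.7, 5.5]
max_reach = 2.2 + 6.7 + 11.7 + 6.7 + 5.5 = 32.8
L_max = max([2.2, 6.7, 11.7, 6.7, 5.5]) = 11.7
S (sum of others) = 32.8 - 11.7 = 21.1
min_reach = max(0, 11.7 - 21.1) = max(0, -9.4) = 0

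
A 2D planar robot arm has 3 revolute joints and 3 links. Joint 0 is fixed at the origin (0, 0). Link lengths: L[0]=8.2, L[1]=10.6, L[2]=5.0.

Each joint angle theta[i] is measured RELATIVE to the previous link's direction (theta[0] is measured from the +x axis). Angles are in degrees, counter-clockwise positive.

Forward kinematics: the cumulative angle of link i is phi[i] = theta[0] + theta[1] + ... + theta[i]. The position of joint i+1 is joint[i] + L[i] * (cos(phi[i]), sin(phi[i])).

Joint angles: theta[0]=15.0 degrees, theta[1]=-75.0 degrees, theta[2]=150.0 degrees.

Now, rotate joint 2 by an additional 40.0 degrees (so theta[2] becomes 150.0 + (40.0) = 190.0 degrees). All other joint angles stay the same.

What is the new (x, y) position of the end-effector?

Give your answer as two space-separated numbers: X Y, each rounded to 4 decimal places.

joint[0] = (0.0000, 0.0000)  (base)
link 0: phi[0] = 15 = 15 deg
  cos(15 deg) = 0.9659, sin(15 deg) = 0.2588
  joint[1] = (0.0000, 0.0000) + 8.2 * (0.9659, 0.2588) = (0.0000 + 7.9206, 0.0000 + 2.1223) = (7.9206, 2.1223)
link 1: phi[1] = 15 + -75 = -60 deg
  cos(-60 deg) = 0.5000, sin(-60 deg) = -0.8660
  joint[2] = (7.9206, 2.1223) + 10.6 * (0.5000, -0.8660) = (7.9206 + 5.3000, 2.1223 + -9.1799) = (13.2206, -7.0576)
link 2: phi[2] = 15 + -75 + 190 = 130 deg
  cos(130 deg) = -0.6428, sin(130 deg) = 0.7660
  joint[3] = (13.2206, -7.0576) + 5 * (-0.6428, 0.7660) = (13.2206 + -3.2139, -7.0576 + 3.8302) = (10.0067, -3.2273)
End effector: (10.0067, -3.2273)

Answer: 10.0067 -3.2273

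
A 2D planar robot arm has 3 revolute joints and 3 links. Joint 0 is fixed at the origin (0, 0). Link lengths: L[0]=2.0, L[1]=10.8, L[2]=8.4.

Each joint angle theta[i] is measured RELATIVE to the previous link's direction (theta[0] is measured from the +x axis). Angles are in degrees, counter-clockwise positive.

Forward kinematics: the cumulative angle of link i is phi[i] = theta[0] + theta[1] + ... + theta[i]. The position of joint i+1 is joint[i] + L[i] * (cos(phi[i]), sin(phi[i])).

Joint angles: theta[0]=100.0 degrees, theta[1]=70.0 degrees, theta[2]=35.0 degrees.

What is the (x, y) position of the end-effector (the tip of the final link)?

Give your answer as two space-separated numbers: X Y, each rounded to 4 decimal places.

Answer: -18.5962 0.2950

Derivation:
joint[0] = (0.0000, 0.0000)  (base)
link 0: phi[0] = 100 = 100 deg
  cos(100 deg) = -0.1736, sin(100 deg) = 0.9848
  joint[1] = (0.0000, 0.0000) + 2 * (-0.1736, 0.9848) = (0.0000 + -0.3473, 0.0000 + 1.9696) = (-0.3473, 1.9696)
link 1: phi[1] = 100 + 70 = 170 deg
  cos(170 deg) = -0.9848, sin(170 deg) = 0.1736
  joint[2] = (-0.3473, 1.9696) + 10.8 * (-0.9848, 0.1736) = (-0.3473 + -10.6359, 1.9696 + 1.8754) = (-10.9832, 3.8450)
link 2: phi[2] = 100 + 70 + 35 = 205 deg
  cos(205 deg) = -0.9063, sin(205 deg) = -0.4226
  joint[3] = (-10.9832, 3.8450) + 8.4 * (-0.9063, -0.4226) = (-10.9832 + -7.6130, 3.8450 + -3.5500) = (-18.5962, 0.2950)
End effector: (-18.5962, 0.2950)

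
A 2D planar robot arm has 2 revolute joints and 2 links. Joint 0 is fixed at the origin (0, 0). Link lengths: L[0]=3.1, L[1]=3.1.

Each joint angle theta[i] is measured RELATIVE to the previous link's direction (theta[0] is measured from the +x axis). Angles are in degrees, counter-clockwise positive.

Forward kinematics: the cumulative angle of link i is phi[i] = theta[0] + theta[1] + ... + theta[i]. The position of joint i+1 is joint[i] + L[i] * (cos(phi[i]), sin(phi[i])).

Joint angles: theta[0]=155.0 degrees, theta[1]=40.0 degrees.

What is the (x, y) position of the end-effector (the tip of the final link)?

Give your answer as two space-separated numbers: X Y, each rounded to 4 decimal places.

Answer: -5.8039 0.5078

Derivation:
joint[0] = (0.0000, 0.0000)  (base)
link 0: phi[0] = 155 = 155 deg
  cos(155 deg) = -0.9063, sin(155 deg) = 0.4226
  joint[1] = (0.0000, 0.0000) + 3.1 * (-0.9063, 0.4226) = (0.0000 + -2.8096, 0.0000 + 1.3101) = (-2.8096, 1.3101)
link 1: phi[1] = 155 + 40 = 195 deg
  cos(195 deg) = -0.9659, sin(195 deg) = -0.2588
  joint[2] = (-2.8096, 1.3101) + 3.1 * (-0.9659, -0.2588) = (-2.8096 + -2.9944, 1.3101 + -0.8023) = (-5.8039, 0.5078)
End effector: (-5.8039, 0.5078)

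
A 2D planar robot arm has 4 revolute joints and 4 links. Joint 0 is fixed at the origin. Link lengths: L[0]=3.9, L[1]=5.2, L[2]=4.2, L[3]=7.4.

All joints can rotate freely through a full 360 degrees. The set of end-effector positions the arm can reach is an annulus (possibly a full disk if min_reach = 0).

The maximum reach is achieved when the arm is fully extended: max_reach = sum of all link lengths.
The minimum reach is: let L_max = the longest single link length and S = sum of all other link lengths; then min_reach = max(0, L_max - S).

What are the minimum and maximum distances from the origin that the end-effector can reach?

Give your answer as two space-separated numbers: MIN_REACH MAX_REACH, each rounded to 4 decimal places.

Answer: 0.0000 20.7000

Derivation:
Link lengths: [3.9, 5.2, 4.2, 7.4]
max_reach = 3.9 + 5.2 + 4.2 + 7.4 = 20.7
L_max = max([3.9, 5.2, 4.2, 7.4]) = 7.4
S (sum of others) = 20.7 - 7.4 = 13.3
min_reach = max(0, 7.4 - 13.3) = max(0, -5.9) = 0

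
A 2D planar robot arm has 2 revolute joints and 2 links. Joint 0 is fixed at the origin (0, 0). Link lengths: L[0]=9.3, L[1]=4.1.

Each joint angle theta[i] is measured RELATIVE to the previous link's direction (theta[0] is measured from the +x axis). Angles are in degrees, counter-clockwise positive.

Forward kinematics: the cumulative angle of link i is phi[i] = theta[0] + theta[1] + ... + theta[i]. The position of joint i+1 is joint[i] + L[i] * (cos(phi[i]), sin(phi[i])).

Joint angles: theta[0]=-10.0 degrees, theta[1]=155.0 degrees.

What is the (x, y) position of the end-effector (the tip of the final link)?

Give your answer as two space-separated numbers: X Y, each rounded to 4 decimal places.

Answer: 5.8002 0.7367

Derivation:
joint[0] = (0.0000, 0.0000)  (base)
link 0: phi[0] = -10 = -10 deg
  cos(-10 deg) = 0.9848, sin(-10 deg) = -0.1736
  joint[1] = (0.0000, 0.0000) + 9.3 * (0.9848, -0.1736) = (0.0000 + 9.1587, 0.0000 + -1.6149) = (9.1587, -1.6149)
link 1: phi[1] = -10 + 155 = 145 deg
  cos(145 deg) = -0.8192, sin(145 deg) = 0.5736
  joint[2] = (9.1587, -1.6149) + 4.1 * (-0.8192, 0.5736) = (9.1587 + -3.3585, -1.6149 + 2.3517) = (5.8002, 0.7367)
End effector: (5.8002, 0.7367)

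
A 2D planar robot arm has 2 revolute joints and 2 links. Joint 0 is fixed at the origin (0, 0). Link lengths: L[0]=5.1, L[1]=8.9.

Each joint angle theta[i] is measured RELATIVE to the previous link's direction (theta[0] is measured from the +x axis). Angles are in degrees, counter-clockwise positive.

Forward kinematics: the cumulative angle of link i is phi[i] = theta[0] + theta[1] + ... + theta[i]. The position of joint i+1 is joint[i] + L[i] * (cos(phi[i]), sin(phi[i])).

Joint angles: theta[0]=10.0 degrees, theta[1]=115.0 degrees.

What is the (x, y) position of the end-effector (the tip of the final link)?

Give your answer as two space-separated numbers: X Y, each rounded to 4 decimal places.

joint[0] = (0.0000, 0.0000)  (base)
link 0: phi[0] = 10 = 10 deg
  cos(10 deg) = 0.9848, sin(10 deg) = 0.1736
  joint[1] = (0.0000, 0.0000) + 5.1 * (0.9848, 0.1736) = (0.0000 + 5.0225, 0.0000 + 0.8856) = (5.0225, 0.8856)
link 1: phi[1] = 10 + 115 = 125 deg
  cos(125 deg) = -0.5736, sin(125 deg) = 0.8192
  joint[2] = (5.0225, 0.8856) + 8.9 * (-0.5736, 0.8192) = (5.0225 + -5.1048, 0.8856 + 7.2905) = (-0.0823, 8.1761)
End effector: (-0.0823, 8.1761)

Answer: -0.0823 8.1761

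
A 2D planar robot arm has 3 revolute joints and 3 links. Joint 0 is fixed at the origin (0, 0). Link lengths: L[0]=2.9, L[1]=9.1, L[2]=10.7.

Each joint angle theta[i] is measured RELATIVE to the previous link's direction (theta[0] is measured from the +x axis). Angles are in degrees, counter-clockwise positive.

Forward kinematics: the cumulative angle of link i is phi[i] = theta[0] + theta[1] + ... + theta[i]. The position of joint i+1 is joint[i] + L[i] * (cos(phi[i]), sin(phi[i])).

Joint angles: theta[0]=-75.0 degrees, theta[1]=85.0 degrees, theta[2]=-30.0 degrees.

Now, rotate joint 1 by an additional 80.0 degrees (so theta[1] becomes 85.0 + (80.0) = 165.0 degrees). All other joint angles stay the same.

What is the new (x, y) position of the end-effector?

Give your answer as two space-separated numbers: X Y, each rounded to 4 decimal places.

Answer: 6.1006 15.5653

Derivation:
joint[0] = (0.0000, 0.0000)  (base)
link 0: phi[0] = -75 = -75 deg
  cos(-75 deg) = 0.2588, sin(-75 deg) = -0.9659
  joint[1] = (0.0000, 0.0000) + 2.9 * (0.2588, -0.9659) = (0.0000 + 0.7506, 0.0000 + -2.8012) = (0.7506, -2.8012)
link 1: phi[1] = -75 + 165 = 90 deg
  cos(90 deg) = 0.0000, sin(90 deg) = 1.0000
  joint[2] = (0.7506, -2.8012) + 9.1 * (0.0000, 1.0000) = (0.7506 + 0.0000, -2.8012 + 9.1000) = (0.7506, 6.2988)
link 2: phi[2] = -75 + 165 + -30 = 60 deg
  cos(60 deg) = 0.5000, sin(60 deg) = 0.8660
  joint[3] = (0.7506, 6.2988) + 10.7 * (0.5000, 0.8660) = (0.7506 + 5.3500, 6.2988 + 9.2665) = (6.1006, 15.5653)
End effector: (6.1006, 15.5653)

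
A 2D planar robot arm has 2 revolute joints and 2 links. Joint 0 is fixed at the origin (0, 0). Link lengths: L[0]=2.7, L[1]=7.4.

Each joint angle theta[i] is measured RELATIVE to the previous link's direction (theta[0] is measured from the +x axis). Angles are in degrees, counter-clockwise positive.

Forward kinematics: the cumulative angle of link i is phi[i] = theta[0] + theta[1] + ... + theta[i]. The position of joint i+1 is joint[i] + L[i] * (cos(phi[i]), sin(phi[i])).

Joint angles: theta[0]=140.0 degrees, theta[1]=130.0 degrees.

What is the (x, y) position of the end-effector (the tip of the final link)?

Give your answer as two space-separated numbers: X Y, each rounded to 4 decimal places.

joint[0] = (0.0000, 0.0000)  (base)
link 0: phi[0] = 140 = 140 deg
  cos(140 deg) = -0.7660, sin(140 deg) = 0.6428
  joint[1] = (0.0000, 0.0000) + 2.7 * (-0.7660, 0.6428) = (0.0000 + -2.0683, 0.0000 + 1.7355) = (-2.0683, 1.7355)
link 1: phi[1] = 140 + 130 = 270 deg
  cos(270 deg) = -0.0000, sin(270 deg) = -1.0000
  joint[2] = (-2.0683, 1.7355) + 7.4 * (-0.0000, -1.0000) = (-2.0683 + -0.0000, 1.7355 + -7.4000) = (-2.0683, -5.6645)
End effector: (-2.0683, -5.6645)

Answer: -2.0683 -5.6645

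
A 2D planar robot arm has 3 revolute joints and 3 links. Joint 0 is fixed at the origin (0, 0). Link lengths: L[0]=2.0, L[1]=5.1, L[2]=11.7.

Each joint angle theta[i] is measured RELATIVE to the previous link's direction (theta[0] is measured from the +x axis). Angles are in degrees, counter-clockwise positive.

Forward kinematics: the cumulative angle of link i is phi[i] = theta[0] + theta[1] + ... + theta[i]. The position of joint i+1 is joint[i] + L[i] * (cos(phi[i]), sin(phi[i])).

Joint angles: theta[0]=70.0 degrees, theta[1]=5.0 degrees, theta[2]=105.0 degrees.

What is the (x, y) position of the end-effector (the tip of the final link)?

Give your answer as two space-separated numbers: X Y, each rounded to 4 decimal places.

Answer: -9.6960 6.8056

Derivation:
joint[0] = (0.0000, 0.0000)  (base)
link 0: phi[0] = 70 = 70 deg
  cos(70 deg) = 0.3420, sin(70 deg) = 0.9397
  joint[1] = (0.0000, 0.0000) + 2 * (0.3420, 0.9397) = (0.0000 + 0.6840, 0.0000 + 1.8794) = (0.6840, 1.8794)
link 1: phi[1] = 70 + 5 = 75 deg
  cos(75 deg) = 0.2588, sin(75 deg) = 0.9659
  joint[2] = (0.6840, 1.8794) + 5.1 * (0.2588, 0.9659) = (0.6840 + 1.3200, 1.8794 + 4.9262) = (2.0040, 6.8056)
link 2: phi[2] = 70 + 5 + 105 = 180 deg
  cos(180 deg) = -1.0000, sin(180 deg) = 0.0000
  joint[3] = (2.0040, 6.8056) + 11.7 * (-1.0000, 0.0000) = (2.0040 + -11.7000, 6.8056 + 0.0000) = (-9.6960, 6.8056)
End effector: (-9.6960, 6.8056)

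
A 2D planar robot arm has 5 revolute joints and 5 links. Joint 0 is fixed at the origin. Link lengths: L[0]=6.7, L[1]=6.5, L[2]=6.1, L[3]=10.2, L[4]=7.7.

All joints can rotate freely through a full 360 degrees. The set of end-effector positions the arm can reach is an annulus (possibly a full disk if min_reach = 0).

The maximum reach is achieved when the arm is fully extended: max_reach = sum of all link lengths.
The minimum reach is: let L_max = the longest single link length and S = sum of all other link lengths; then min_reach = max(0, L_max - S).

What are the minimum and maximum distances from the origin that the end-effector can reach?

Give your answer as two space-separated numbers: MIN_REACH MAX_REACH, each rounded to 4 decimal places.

Answer: 0.0000 37.2000

Derivation:
Link lengths: [6.7, 6.5, 6.1, 10.2, 7.7]
max_reach = 6.7 + 6.5 + 6.1 + 10.2 + 7.7 = 37.2
L_max = max([6.7, 6.5, 6.1, 10.2, 7.7]) = 10.2
S (sum of others) = 37.2 - 10.2 = 27
min_reach = max(0, 10.2 - 27) = max(0, -16.8) = 0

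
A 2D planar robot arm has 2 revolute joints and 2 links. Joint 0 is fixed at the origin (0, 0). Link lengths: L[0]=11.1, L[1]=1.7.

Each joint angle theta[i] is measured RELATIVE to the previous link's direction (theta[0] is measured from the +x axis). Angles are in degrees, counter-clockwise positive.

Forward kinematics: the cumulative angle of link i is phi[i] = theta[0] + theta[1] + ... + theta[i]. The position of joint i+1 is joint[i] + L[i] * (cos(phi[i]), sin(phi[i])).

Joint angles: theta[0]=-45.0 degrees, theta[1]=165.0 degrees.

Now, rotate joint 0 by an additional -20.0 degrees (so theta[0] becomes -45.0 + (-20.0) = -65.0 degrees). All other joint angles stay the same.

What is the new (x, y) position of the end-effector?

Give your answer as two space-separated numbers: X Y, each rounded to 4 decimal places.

joint[0] = (0.0000, 0.0000)  (base)
link 0: phi[0] = -65 = -65 deg
  cos(-65 deg) = 0.4226, sin(-65 deg) = -0.9063
  joint[1] = (0.0000, 0.0000) + 11.1 * (0.4226, -0.9063) = (0.0000 + 4.6911, 0.0000 + -10.0600) = (4.6911, -10.0600)
link 1: phi[1] = -65 + 165 = 100 deg
  cos(100 deg) = -0.1736, sin(100 deg) = 0.9848
  joint[2] = (4.6911, -10.0600) + 1.7 * (-0.1736, 0.9848) = (4.6911 + -0.2952, -10.0600 + 1.6742) = (4.3959, -8.3858)
End effector: (4.3959, -8.3858)

Answer: 4.3959 -8.3858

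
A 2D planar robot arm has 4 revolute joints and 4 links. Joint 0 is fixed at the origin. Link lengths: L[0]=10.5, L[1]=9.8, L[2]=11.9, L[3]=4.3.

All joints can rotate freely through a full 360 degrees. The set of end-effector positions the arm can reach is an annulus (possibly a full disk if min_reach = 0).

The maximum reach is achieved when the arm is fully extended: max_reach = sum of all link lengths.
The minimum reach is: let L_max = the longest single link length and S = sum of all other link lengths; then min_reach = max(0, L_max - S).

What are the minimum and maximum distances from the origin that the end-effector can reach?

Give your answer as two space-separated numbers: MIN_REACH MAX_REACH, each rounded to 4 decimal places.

Link lengths: [10.5, 9.8, 11.9, 4.3]
max_reach = 10.5 + 9.8 + 11.9 + 4.3 = 36.5
L_max = max([10.5, 9.8, 11.9, 4.3]) = 11.9
S (sum of others) = 36.5 - 11.9 = 24.6
min_reach = max(0, 11.9 - 24.6) = max(0, -12.7) = 0

Answer: 0.0000 36.5000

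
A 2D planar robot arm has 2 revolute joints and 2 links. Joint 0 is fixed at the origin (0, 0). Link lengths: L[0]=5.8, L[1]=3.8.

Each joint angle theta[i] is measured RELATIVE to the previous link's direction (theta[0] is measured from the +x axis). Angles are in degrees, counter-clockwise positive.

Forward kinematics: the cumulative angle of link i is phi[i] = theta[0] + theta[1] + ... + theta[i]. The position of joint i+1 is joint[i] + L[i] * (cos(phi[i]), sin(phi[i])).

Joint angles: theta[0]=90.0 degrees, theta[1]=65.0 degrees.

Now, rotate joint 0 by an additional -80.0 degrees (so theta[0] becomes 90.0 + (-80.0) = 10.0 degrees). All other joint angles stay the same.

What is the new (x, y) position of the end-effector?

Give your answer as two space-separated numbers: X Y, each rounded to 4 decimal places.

Answer: 6.6954 4.6777

Derivation:
joint[0] = (0.0000, 0.0000)  (base)
link 0: phi[0] = 10 = 10 deg
  cos(10 deg) = 0.9848, sin(10 deg) = 0.1736
  joint[1] = (0.0000, 0.0000) + 5.8 * (0.9848, 0.1736) = (0.0000 + 5.7119, 0.0000 + 1.0072) = (5.7119, 1.0072)
link 1: phi[1] = 10 + 65 = 75 deg
  cos(75 deg) = 0.2588, sin(75 deg) = 0.9659
  joint[2] = (5.7119, 1.0072) + 3.8 * (0.2588, 0.9659) = (5.7119 + 0.9835, 1.0072 + 3.6705) = (6.6954, 4.6777)
End effector: (6.6954, 4.6777)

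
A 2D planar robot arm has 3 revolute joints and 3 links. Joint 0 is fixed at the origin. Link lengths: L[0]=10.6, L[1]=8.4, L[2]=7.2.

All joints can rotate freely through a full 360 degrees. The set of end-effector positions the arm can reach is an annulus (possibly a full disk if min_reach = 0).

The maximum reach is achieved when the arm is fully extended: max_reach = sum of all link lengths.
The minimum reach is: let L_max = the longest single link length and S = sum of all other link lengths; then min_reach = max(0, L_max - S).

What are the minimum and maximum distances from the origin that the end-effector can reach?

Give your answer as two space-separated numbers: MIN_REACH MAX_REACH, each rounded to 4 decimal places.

Answer: 0.0000 26.2000

Derivation:
Link lengths: [10.6, 8.4, 7.2]
max_reach = 10.6 + 8.4 + 7.2 = 26.2
L_max = max([10.6, 8.4, 7.2]) = 10.6
S (sum of others) = 26.2 - 10.6 = 15.6
min_reach = max(0, 10.6 - 15.6) = max(0, -5) = 0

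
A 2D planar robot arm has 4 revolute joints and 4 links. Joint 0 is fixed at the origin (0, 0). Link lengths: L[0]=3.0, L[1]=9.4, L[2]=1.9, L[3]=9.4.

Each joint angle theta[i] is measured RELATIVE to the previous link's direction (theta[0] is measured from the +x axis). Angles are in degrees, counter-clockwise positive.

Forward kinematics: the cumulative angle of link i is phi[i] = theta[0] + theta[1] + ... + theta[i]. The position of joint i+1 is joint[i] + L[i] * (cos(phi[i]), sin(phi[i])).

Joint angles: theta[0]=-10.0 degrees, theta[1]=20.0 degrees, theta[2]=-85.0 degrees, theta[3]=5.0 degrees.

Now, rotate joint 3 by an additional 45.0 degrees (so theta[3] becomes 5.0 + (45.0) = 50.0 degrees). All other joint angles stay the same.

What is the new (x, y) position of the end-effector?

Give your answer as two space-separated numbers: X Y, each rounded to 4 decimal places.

Answer: 21.2227 -4.6965

Derivation:
joint[0] = (0.0000, 0.0000)  (base)
link 0: phi[0] = -10 = -10 deg
  cos(-10 deg) = 0.9848, sin(-10 deg) = -0.1736
  joint[1] = (0.0000, 0.0000) + 3 * (0.9848, -0.1736) = (0.0000 + 2.9544, 0.0000 + -0.5209) = (2.9544, -0.5209)
link 1: phi[1] = -10 + 20 = 10 deg
  cos(10 deg) = 0.9848, sin(10 deg) = 0.1736
  joint[2] = (2.9544, -0.5209) + 9.4 * (0.9848, 0.1736) = (2.9544 + 9.2572, -0.5209 + 1.6323) = (12.2116, 1.1113)
link 2: phi[2] = -10 + 20 + -85 = -75 deg
  cos(-75 deg) = 0.2588, sin(-75 deg) = -0.9659
  joint[3] = (12.2116, 1.1113) + 1.9 * (0.2588, -0.9659) = (12.2116 + 0.4918, 1.1113 + -1.8353) = (12.7034, -0.7239)
link 3: phi[3] = -10 + 20 + -85 + 50 = -25 deg
  cos(-25 deg) = 0.9063, sin(-25 deg) = -0.4226
  joint[4] = (12.7034, -0.7239) + 9.4 * (0.9063, -0.4226) = (12.7034 + 8.5193, -0.7239 + -3.9726) = (21.2227, -4.6965)
End effector: (21.2227, -4.6965)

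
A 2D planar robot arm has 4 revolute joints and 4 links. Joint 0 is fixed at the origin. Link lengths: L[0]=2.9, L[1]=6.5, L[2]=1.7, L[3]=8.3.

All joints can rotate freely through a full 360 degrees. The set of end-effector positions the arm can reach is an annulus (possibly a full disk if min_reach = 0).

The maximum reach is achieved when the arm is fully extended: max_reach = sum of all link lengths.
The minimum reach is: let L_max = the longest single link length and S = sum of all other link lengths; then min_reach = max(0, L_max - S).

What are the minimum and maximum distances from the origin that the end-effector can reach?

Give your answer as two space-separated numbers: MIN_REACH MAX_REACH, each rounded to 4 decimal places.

Answer: 0.0000 19.4000

Derivation:
Link lengths: [2.9, 6.5, 1.7, 8.3]
max_reach = 2.9 + 6.5 + 1.7 + 8.3 = 19.4
L_max = max([2.9, 6.5, 1.7, 8.3]) = 8.3
S (sum of others) = 19.4 - 8.3 = 11.1
min_reach = max(0, 8.3 - 11.1) = max(0, -2.8) = 0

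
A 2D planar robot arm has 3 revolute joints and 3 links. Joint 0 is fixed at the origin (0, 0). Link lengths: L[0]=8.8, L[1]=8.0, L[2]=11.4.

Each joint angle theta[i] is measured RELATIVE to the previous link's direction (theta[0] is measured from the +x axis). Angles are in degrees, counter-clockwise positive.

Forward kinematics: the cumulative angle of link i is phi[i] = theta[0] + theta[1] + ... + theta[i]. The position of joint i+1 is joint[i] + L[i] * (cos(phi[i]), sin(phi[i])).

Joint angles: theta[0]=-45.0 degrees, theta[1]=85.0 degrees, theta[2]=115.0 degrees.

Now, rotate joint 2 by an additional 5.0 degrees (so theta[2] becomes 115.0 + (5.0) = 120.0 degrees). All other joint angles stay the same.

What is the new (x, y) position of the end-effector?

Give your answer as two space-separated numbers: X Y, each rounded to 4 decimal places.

joint[0] = (0.0000, 0.0000)  (base)
link 0: phi[0] = -45 = -45 deg
  cos(-45 deg) = 0.7071, sin(-45 deg) = -0.7071
  joint[1] = (0.0000, 0.0000) + 8.8 * (0.7071, -0.7071) = (0.0000 + 6.2225, 0.0000 + -6.2225) = (6.2225, -6.2225)
link 1: phi[1] = -45 + 85 = 40 deg
  cos(40 deg) = 0.7660, sin(40 deg) = 0.6428
  joint[2] = (6.2225, -6.2225) + 8 * (0.7660, 0.6428) = (6.2225 + 6.1284, -6.2225 + 5.1423) = (12.3509, -1.0802)
link 2: phi[2] = -45 + 85 + 120 = 160 deg
  cos(160 deg) = -0.9397, sin(160 deg) = 0.3420
  joint[3] = (12.3509, -1.0802) + 11.4 * (-0.9397, 0.3420) = (12.3509 + -10.7125, -1.0802 + 3.8990) = (1.6384, 2.8188)
End effector: (1.6384, 2.8188)

Answer: 1.6384 2.8188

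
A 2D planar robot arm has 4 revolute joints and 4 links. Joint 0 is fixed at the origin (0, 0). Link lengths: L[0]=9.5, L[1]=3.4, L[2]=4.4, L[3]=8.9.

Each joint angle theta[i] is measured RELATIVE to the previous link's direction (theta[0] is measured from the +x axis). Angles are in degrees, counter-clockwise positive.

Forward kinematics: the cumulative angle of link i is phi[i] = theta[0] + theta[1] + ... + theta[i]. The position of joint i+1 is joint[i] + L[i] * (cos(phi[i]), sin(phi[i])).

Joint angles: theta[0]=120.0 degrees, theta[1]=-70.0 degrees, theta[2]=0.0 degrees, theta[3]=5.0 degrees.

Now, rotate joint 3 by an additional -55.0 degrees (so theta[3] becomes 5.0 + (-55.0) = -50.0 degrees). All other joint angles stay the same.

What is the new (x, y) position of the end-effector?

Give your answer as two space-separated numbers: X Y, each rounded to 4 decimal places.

joint[0] = (0.0000, 0.0000)  (base)
link 0: phi[0] = 120 = 120 deg
  cos(120 deg) = -0.5000, sin(120 deg) = 0.8660
  joint[1] = (0.0000, 0.0000) + 9.5 * (-0.5000, 0.8660) = (0.0000 + -4.7500, 0.0000 + 8.2272) = (-4.7500, 8.2272)
link 1: phi[1] = 120 + -70 = 50 deg
  cos(50 deg) = 0.6428, sin(50 deg) = 0.7660
  joint[2] = (-4.7500, 8.2272) + 3.4 * (0.6428, 0.7660) = (-4.7500 + 2.1855, 8.2272 + 2.6046) = (-2.5645, 10.8318)
link 2: phi[2] = 120 + -70 + 0 = 50 deg
  cos(50 deg) = 0.6428, sin(50 deg) = 0.7660
  joint[3] = (-2.5645, 10.8318) + 4.4 * (0.6428, 0.7660) = (-2.5645 + 2.8283, 10.8318 + 3.3706) = (0.2637, 14.2024)
link 3: phi[3] = 120 + -70 + 0 + -50 = 0 deg
  cos(0 deg) = 1.0000, sin(0 deg) = 0.0000
  joint[4] = (0.2637, 14.2024) + 8.9 * (1.0000, 0.0000) = (0.2637 + 8.9000, 14.2024 + 0.0000) = (9.1637, 14.2024)
End effector: (9.1637, 14.2024)

Answer: 9.1637 14.2024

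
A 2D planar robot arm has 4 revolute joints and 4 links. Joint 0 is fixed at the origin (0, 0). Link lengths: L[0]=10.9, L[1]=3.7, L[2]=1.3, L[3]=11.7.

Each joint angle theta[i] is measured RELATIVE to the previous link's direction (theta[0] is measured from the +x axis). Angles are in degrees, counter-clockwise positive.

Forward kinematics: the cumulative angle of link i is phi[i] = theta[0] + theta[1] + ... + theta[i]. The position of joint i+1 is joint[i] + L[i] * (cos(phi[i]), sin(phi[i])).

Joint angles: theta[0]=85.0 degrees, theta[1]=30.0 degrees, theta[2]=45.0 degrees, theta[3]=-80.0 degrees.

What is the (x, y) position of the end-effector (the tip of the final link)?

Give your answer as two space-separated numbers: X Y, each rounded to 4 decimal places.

joint[0] = (0.0000, 0.0000)  (base)
link 0: phi[0] = 85 = 85 deg
  cos(85 deg) = 0.0872, sin(85 deg) = 0.9962
  joint[1] = (0.0000, 0.0000) + 10.9 * (0.0872, 0.9962) = (0.0000 + 0.9500, 0.0000 + 10.8585) = (0.9500, 10.8585)
link 1: phi[1] = 85 + 30 = 115 deg
  cos(115 deg) = -0.4226, sin(115 deg) = 0.9063
  joint[2] = (0.9500, 10.8585) + 3.7 * (-0.4226, 0.9063) = (0.9500 + -1.5637, 10.8585 + 3.3533) = (-0.6137, 14.2119)
link 2: phi[2] = 85 + 30 + 45 = 160 deg
  cos(160 deg) = -0.9397, sin(160 deg) = 0.3420
  joint[3] = (-0.6137, 14.2119) + 1.3 * (-0.9397, 0.3420) = (-0.6137 + -1.2216, 14.2119 + 0.4446) = (-1.8353, 14.6565)
link 3: phi[3] = 85 + 30 + 45 + -80 = 80 deg
  cos(80 deg) = 0.1736, sin(80 deg) = 0.9848
  joint[4] = (-1.8353, 14.6565) + 11.7 * (0.1736, 0.9848) = (-1.8353 + 2.0317, 14.6565 + 11.5223) = (0.1964, 26.1787)
End effector: (0.1964, 26.1787)

Answer: 0.1964 26.1787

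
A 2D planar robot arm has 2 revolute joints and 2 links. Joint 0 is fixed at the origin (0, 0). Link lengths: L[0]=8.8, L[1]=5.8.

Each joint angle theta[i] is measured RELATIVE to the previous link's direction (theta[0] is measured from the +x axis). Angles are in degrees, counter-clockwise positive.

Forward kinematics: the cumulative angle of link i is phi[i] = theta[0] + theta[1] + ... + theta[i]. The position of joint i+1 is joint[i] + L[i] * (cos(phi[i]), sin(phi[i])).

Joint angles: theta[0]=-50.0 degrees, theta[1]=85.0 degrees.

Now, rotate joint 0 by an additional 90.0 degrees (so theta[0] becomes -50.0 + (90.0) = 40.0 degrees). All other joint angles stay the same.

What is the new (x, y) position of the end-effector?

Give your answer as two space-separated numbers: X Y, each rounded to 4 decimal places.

Answer: 3.4144 10.4076

Derivation:
joint[0] = (0.0000, 0.0000)  (base)
link 0: phi[0] = 40 = 40 deg
  cos(40 deg) = 0.7660, sin(40 deg) = 0.6428
  joint[1] = (0.0000, 0.0000) + 8.8 * (0.7660, 0.6428) = (0.0000 + 6.7412, 0.0000 + 5.6565) = (6.7412, 5.6565)
link 1: phi[1] = 40 + 85 = 125 deg
  cos(125 deg) = -0.5736, sin(125 deg) = 0.8192
  joint[2] = (6.7412, 5.6565) + 5.8 * (-0.5736, 0.8192) = (6.7412 + -3.3267, 5.6565 + 4.7511) = (3.4144, 10.4076)
End effector: (3.4144, 10.4076)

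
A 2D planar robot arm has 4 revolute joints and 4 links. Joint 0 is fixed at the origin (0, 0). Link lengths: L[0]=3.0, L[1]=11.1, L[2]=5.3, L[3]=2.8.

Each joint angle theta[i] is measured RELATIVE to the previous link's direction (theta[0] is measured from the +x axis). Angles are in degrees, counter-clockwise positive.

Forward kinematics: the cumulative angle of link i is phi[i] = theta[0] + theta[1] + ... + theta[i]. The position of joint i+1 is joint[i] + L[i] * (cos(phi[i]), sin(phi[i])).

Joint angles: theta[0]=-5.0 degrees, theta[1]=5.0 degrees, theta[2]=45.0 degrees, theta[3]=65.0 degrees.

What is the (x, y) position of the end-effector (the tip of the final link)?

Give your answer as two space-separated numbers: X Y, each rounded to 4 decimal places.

joint[0] = (0.0000, 0.0000)  (base)
link 0: phi[0] = -5 = -5 deg
  cos(-5 deg) = 0.9962, sin(-5 deg) = -0.0872
  joint[1] = (0.0000, 0.0000) + 3 * (0.9962, -0.0872) = (0.0000 + 2.9886, 0.0000 + -0.2615) = (2.9886, -0.2615)
link 1: phi[1] = -5 + 5 = 0 deg
  cos(0 deg) = 1.0000, sin(0 deg) = 0.0000
  joint[2] = (2.9886, -0.2615) + 11.1 * (1.0000, 0.0000) = (2.9886 + 11.1000, -0.2615 + 0.0000) = (14.0886, -0.2615)
link 2: phi[2] = -5 + 5 + 45 = 45 deg
  cos(45 deg) = 0.7071, sin(45 deg) = 0.7071
  joint[3] = (14.0886, -0.2615) + 5.3 * (0.7071, 0.7071) = (14.0886 + 3.7477, -0.2615 + 3.7477) = (17.8363, 3.4862)
link 3: phi[3] = -5 + 5 + 45 + 65 = 110 deg
  cos(110 deg) = -0.3420, sin(110 deg) = 0.9397
  joint[4] = (17.8363, 3.4862) + 2.8 * (-0.3420, 0.9397) = (17.8363 + -0.9577, 3.4862 + 2.6311) = (16.8786, 6.1173)
End effector: (16.8786, 6.1173)

Answer: 16.8786 6.1173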